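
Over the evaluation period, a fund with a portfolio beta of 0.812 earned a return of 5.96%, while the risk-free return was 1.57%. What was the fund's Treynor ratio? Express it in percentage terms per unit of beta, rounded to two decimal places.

5.41%

Treynor = (R_P − R_f) / β_P = (5.96% − 1.57%) / 0.8120 = 4.39% / 0.8120 = 5.41%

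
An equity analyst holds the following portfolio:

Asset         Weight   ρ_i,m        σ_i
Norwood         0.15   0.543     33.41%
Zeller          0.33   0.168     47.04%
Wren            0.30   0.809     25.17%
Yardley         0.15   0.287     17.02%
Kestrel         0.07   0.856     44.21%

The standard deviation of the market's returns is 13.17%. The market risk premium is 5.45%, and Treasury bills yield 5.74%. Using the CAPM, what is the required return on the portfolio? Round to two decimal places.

11.87%

β_Norwood = 0.543 × 33.41% / 13.17% = 1.3775
β_Zeller = 0.168 × 47.04% / 13.17% = 0.6001
β_Wren = 0.809 × 25.17% / 13.17% = 1.5461
β_Yardley = 0.287 × 17.02% / 13.17% = 0.3709
β_Kestrel = 0.856 × 44.21% / 13.17% = 2.8735
β_P = Σ w_i β_i = 0.15×1.3775 + 0.33×0.6001 + 0.30×1.5461 + 0.15×0.3709 + 0.07×2.8735 = 1.1253
E(R_P) = R_f + β_P × MRP = 5.74% + 1.1253 × 5.45% = 11.87%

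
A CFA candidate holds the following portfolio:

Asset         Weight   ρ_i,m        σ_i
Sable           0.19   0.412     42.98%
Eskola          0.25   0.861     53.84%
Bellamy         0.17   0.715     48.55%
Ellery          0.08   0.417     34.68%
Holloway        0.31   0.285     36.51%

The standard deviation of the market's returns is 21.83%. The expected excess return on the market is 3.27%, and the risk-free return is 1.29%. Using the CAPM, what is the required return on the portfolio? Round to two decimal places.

β_Sable = 0.412 × 42.98% / 21.83% = 0.8112
β_Eskola = 0.861 × 53.84% / 21.83% = 2.1235
β_Bellamy = 0.715 × 48.55% / 21.83% = 1.5902
β_Ellery = 0.417 × 34.68% / 21.83% = 0.6625
β_Holloway = 0.285 × 36.51% / 21.83% = 0.4767
β_P = Σ w_i β_i = 0.19×0.8112 + 0.25×2.1235 + 0.17×1.5902 + 0.08×0.6625 + 0.31×0.4767 = 1.1561
E(R_P) = R_f + β_P × MRP = 1.29% + 1.1561 × 3.27% = 5.07%

5.07%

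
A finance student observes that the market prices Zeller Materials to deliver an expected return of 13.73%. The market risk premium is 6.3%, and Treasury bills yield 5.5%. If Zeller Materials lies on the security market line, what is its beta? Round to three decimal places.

β = (E(R) − R_f) / MRP = (13.73% − 5.5%) / 6.3% = 8.23% / 6.3% = 1.306

1.306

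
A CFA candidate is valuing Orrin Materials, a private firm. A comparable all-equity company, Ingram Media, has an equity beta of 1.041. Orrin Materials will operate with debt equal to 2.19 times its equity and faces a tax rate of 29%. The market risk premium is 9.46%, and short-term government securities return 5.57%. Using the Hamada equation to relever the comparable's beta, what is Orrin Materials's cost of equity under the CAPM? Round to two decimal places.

30.73%

β_L = β_U × [1 + (1 − t)(D/E)] = 1.041 × [1 + (1 − 0.29) × 2.19]
    = 1.041 × [1 + 0.71 × 2.19] = 1.041 × 2.5549 = 2.6597
E(R) = R_f + β_L × MRP = 5.57% + 2.6597 × 9.46% = 30.73%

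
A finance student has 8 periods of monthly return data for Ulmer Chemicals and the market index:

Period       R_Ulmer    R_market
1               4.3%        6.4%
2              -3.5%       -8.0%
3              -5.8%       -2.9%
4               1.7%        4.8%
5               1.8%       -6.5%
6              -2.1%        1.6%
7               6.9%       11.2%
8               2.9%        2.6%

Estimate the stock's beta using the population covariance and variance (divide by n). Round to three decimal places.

0.473

Mean R_i = (4.3 − 3.5 − 5.8 + 1.7 + 1.8 − 2.1 + 6.9 + 2.9) / 8 = 0.7750%
Mean R_m = (6.4 − 8.0 − 2.9 + 4.8 − 6.5 + 1.6 + 11.2 + 2.6) / 8 = 1.1500%
Σ(R_i − R̄_i)(R_m − R̄_m) = 143.1300  ⇒  Cov = 143.1300 / 8 = 17.8913
Σ(R_m − R̄_m)² = 302.8400  ⇒  Var(R_m) = 302.8400 / 8 = 37.8550
β = Cov / Var(R_m) = 17.8913 / 37.8550 = 0.4726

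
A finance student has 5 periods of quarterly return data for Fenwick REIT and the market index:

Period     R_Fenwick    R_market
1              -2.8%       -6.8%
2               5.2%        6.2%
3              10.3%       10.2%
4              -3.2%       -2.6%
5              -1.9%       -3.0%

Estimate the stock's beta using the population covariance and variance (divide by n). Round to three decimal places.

Mean R_i = (-2.8 + 5.2 + 10.3 − 3.2 − 1.9) / 5 = 1.5200%
Mean R_m = (-6.8 + 6.2 + 10.2 − 2.6 − 3.0) / 5 = 0.8000%
Σ(R_i − R̄_i)(R_m − R̄_m) = 164.2800  ⇒  Cov = 164.2800 / 5 = 32.8560
Σ(R_m − R̄_m)² = 201.2800  ⇒  Var(R_m) = 201.2800 / 5 = 40.2560
β = Cov / Var(R_m) = 32.8560 / 40.2560 = 0.8162

0.816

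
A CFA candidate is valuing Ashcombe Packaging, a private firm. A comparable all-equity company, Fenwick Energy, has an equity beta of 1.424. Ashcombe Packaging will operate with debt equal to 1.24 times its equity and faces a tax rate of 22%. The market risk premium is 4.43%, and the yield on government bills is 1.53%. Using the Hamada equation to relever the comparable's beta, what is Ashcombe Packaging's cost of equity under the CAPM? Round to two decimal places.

β_L = β_U × [1 + (1 − t)(D/E)] = 1.424 × [1 + (1 − 0.22) × 1.24]
    = 1.424 × [1 + 0.78 × 1.24] = 1.424 × 1.9672 = 2.8013
E(R) = R_f + β_L × MRP = 1.53% + 2.8013 × 4.43% = 13.94%

13.94%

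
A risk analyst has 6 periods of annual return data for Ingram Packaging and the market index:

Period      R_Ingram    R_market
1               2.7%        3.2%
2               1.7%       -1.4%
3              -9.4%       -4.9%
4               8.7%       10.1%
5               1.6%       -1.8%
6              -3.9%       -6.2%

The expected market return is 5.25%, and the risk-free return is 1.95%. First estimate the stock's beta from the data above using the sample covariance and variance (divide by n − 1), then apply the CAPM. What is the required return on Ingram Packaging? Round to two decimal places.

Mean R_i = (2.7 + 1.7 − 9.4 + 8.7 + 1.6 − 3.9) / 6 = 0.2333%
Mean R_m = (3.2 − 1.4 − 4.9 + 10.1 − 1.8 − 6.2) / 6 = -0.1667%
Σ(R_i − R̄_i)(R_m − R̄_m) = 161.7233  ⇒  Cov = 161.7233 / 5 = 32.3447
Σ(R_m − R̄_m)² = 179.7333  ⇒  Var(R_m) = 179.7333 / 5 = 35.9467
β = Cov / Var(R_m) = 32.3447 / 35.9467 = 0.8998
MRP = 5.25% − 1.95% = 3.30%
E(R) = R_f + β × MRP = 1.95% + 0.8998 × 3.30% = 4.92%

4.92%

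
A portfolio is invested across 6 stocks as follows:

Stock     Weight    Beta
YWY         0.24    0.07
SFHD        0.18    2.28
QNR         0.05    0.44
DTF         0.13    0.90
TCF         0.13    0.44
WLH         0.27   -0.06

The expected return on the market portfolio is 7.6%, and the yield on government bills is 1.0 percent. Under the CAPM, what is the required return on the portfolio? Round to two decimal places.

5.01%

β_P = Σ w_i β_i = 0.24×0.07 + 0.18×2.28 + 0.05×0.44 + 0.13×0.90 + 0.13×0.44 + 0.27×-0.06 = 0.6072
MRP = 7.6% − 1.0% = 6.60%
E(R_P) = R_f + β_P × MRP = 1.0% + 0.6072 × 6.6% = 5.01%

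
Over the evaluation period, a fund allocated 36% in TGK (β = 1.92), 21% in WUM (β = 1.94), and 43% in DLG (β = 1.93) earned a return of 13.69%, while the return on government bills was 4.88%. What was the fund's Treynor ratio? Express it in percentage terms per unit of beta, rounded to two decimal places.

4.57%

β_P = 0.36×1.92 + 0.21×1.94 + 0.43×1.93 = 1.9285
Treynor = (R_P − R_f) / β_P = (13.69% − 4.88%) / 1.9285 = 8.81% / 1.9285 = 4.57%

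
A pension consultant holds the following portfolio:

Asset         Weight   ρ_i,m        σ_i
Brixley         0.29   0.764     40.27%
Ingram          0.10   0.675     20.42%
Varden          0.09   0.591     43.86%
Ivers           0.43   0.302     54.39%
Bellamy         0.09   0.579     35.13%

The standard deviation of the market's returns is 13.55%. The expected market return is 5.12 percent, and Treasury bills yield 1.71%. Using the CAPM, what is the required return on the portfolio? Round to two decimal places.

7.13%

β_Brixley = 0.764 × 40.27% / 13.55% = 2.2706
β_Ingram = 0.675 × 20.42% / 13.55% = 1.0172
β_Varden = 0.591 × 43.86% / 13.55% = 1.9130
β_Ivers = 0.302 × 54.39% / 13.55% = 1.2122
β_Bellamy = 0.579 × 35.13% / 13.55% = 1.5011
β_P = Σ w_i β_i = 0.29×2.2706 + 0.10×1.0172 + 0.09×1.9130 + 0.43×1.2122 + 0.09×1.5011 = 1.5887
MRP = 5.12% − 1.71% = 3.41%
E(R_P) = R_f + β_P × MRP = 1.71% + 1.5887 × 3.41% = 7.13%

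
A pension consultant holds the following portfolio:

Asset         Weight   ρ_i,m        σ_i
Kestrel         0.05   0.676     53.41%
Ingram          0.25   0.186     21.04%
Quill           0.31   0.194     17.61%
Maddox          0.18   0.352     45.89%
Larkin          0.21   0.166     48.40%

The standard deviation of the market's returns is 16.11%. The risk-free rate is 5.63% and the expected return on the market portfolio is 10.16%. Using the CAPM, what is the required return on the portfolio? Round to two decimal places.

8.00%

β_Kestrel = 0.676 × 53.41% / 16.11% = 2.2412
β_Ingram = 0.186 × 21.04% / 16.11% = 0.2429
β_Quill = 0.194 × 17.61% / 16.11% = 0.2121
β_Maddox = 0.352 × 45.89% / 16.11% = 1.0027
β_Larkin = 0.166 × 48.40% / 16.11% = 0.4987
β_P = Σ w_i β_i = 0.05×2.2412 + 0.25×0.2429 + 0.31×0.2121 + 0.18×1.0027 + 0.21×0.4987 = 0.5237
MRP = 10.16% − 5.63% = 4.53%
E(R_P) = R_f + β_P × MRP = 5.63% + 0.5237 × 4.53% = 8.00%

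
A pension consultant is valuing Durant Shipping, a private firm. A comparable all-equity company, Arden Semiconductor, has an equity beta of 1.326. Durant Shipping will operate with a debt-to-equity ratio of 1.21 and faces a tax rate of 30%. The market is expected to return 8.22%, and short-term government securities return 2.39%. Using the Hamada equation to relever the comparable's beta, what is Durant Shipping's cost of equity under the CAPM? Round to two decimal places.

16.67%

β_L = β_U × [1 + (1 − t)(D/E)] = 1.326 × [1 + (1 − 0.30) × 1.21]
    = 1.326 × [1 + 0.70 × 1.21] = 1.326 × 1.8470 = 2.4491
MRP = 8.22% − 2.39% = 5.83%
E(R) = R_f + β_L × MRP = 2.39% + 2.4491 × 5.83% = 16.67%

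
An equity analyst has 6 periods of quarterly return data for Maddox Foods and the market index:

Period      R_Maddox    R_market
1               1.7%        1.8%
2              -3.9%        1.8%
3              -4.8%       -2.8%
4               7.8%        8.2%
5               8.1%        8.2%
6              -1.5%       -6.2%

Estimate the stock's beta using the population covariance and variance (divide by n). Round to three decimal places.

0.812

Mean R_i = (1.7 − 3.9 − 4.8 + 7.8 + 8.1 − 1.5) / 6 = 1.2333%
Mean R_m = (1.8 + 1.8 − 2.8 + 8.2 + 8.2 − 6.2) / 6 = 1.8333%
Σ(R_i − R̄_i)(R_m − R̄_m) = 135.5933  ⇒  Cov = 135.5933 / 6 = 22.5989
Σ(R_m − R̄_m)² = 167.0733  ⇒  Var(R_m) = 167.0733 / 6 = 27.8456
β = Cov / Var(R_m) = 22.5989 / 27.8456 = 0.8116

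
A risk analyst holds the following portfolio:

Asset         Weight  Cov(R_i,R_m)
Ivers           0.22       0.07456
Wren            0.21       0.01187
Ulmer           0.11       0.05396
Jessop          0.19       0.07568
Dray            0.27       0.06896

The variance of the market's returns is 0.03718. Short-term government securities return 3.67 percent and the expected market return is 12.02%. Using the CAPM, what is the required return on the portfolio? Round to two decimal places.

β_Ivers = 0.07456 / 0.03718 = 2.0054
β_Wren = 0.01187 / 0.03718 = 0.3193
β_Ulmer = 0.05396 / 0.03718 = 1.4513
β_Jessop = 0.07568 / 0.03718 = 2.0355
β_Dray = 0.06896 / 0.03718 = 1.8548
β_P = Σ w_i β_i = 0.22×2.0054 + 0.21×0.3193 + 0.11×1.4513 + 0.19×2.0355 + 0.27×1.8548 = 1.5554
MRP = 12.02% − 3.67% = 8.35%
E(R_P) = R_f + β_P × MRP = 3.67% + 1.5554 × 8.35% = 16.66%

16.66%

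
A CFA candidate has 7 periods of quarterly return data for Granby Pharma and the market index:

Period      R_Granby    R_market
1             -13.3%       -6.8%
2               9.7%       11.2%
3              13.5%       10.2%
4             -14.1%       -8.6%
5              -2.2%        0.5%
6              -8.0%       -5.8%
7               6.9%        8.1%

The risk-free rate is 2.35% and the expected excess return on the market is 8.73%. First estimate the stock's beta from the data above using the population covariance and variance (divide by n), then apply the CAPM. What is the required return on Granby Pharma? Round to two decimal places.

13.68%

Mean R_i = (-13.3 + 9.7 + 13.5 − 14.1 − 2.2 − 8.0 + 6.9) / 7 = -1.0714%
Mean R_m = (-6.8 + 11.2 + 10.2 − 8.6 + 0.5 − 5.8 + 8.1) / 7 = 1.2571%
Σ(R_i − R̄_i)(R_m − R̄_m) = 568.6586  ⇒  Cov = 568.6586 / 7 = 81.2369
Σ(R_m − R̄_m)² = 438.1171  ⇒  Var(R_m) = 438.1171 / 7 = 62.5882
β = Cov / Var(R_m) = 81.2369 / 62.5882 = 1.2980
E(R) = R_f + β × MRP = 2.35% + 1.2980 × 8.73% = 13.68%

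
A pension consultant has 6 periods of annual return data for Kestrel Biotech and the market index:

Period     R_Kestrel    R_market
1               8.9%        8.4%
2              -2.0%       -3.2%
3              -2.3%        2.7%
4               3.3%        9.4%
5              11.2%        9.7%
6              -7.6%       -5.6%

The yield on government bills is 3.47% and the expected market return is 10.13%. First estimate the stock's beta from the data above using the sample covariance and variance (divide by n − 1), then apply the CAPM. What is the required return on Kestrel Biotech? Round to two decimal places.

9.85%

Mean R_i = (8.9 − 2.0 − 2.3 + 3.3 + 11.2 − 7.6) / 6 = 1.9167%
Mean R_m = (8.4 − 3.2 + 2.7 + 9.4 + 9.7 − 5.6) / 6 = 3.5667%
Σ(R_i − R̄_i)(R_m − R̄_m) = 216.1533  ⇒  Cov = 216.1533 / 5 = 43.2307
Σ(R_m − R̄_m)² = 225.5733  ⇒  Var(R_m) = 225.5733 / 5 = 45.1147
β = Cov / Var(R_m) = 43.2307 / 45.1147 = 0.9582
MRP = 10.13% − 3.47% = 6.66%
E(R) = R_f + β × MRP = 3.47% + 0.9582 × 6.66% = 9.85%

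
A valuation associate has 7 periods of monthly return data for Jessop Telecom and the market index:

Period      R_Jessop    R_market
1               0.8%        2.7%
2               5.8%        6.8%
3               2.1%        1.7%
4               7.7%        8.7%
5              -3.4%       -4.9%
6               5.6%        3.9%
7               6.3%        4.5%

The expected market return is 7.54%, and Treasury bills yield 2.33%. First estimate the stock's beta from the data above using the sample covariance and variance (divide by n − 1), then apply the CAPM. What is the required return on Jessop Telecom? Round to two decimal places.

6.73%

Mean R_i = (0.8 + 5.8 + 2.1 + 7.7 − 3.4 + 5.6 + 6.3) / 7 = 3.5571%
Mean R_m = (2.7 + 6.8 + 1.7 + 8.7 − 4.9 + 3.9 + 4.5) / 7 = 3.3429%
Σ(R_i − R̄_i)(R_m − R̄_m) = 95.7729  ⇒  Cov = 95.7729 / 6 = 15.9622
Σ(R_m − R̄_m)² = 113.3571  ⇒  Var(R_m) = 113.3571 / 6 = 18.8929
β = Cov / Var(R_m) = 15.9622 / 18.8929 = 0.8449
MRP = 7.54% − 2.33% = 5.21%
E(R) = R_f + β × MRP = 2.33% + 0.8449 × 5.21% = 6.73%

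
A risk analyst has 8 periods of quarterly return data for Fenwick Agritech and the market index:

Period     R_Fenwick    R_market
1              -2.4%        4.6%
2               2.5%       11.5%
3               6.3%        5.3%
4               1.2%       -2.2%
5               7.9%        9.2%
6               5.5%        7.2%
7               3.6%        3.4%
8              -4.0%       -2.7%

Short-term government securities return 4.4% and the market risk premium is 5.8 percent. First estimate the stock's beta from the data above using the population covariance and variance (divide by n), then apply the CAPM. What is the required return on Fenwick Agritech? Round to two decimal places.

Mean R_i = (-2.4 + 2.5 + 6.3 + 1.2 + 7.9 + 5.5 + 3.6 − 4.0) / 8 = 2.5750%
Mean R_m = (4.6 + 11.5 + 5.3 − 2.2 + 9.2 + 7.2 + 3.4 − 2.7) / 8 = 4.5375%
Σ(R_i − R̄_i)(R_m − R̄_m) = 90.3075  ⇒  Cov = 90.3075 / 8 = 11.2884
Σ(R_m − R̄_m)² = 176.9588  ⇒  Var(R_m) = 176.9588 / 8 = 22.1199
β = Cov / Var(R_m) = 11.2884 / 22.1199 = 0.5103
E(R) = R_f + β × MRP = 4.4% + 0.5103 × 5.8% = 7.36%

7.36%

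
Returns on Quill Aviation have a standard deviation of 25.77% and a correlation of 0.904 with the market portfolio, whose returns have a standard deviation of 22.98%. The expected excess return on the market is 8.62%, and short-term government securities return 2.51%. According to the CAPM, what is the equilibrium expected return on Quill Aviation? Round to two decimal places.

11.25%

β = ρ × σ_i / σ_m = 0.904 × 25.77% / 22.98% = 1.0138
E(R) = 2.51% + 1.0138 × 8.62% = 11.25%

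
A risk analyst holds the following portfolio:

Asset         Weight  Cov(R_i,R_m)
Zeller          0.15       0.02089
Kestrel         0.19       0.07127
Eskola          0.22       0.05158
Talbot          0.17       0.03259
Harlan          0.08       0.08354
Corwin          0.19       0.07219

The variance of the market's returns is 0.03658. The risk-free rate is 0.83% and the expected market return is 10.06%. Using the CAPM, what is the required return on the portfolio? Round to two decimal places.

β_Zeller = 0.02089 / 0.03658 = 0.5711
β_Kestrel = 0.07127 / 0.03658 = 1.9483
β_Eskola = 0.05158 / 0.03658 = 1.4101
β_Talbot = 0.03259 / 0.03658 = 0.8909
β_Harlan = 0.08354 / 0.03658 = 2.2838
β_Corwin = 0.07219 / 0.03658 = 1.9735
β_P = Σ w_i β_i = 0.15×0.5711 + 0.19×1.9483 + 0.22×1.4101 + 0.17×0.8909 + 0.08×2.2838 + 0.19×1.9735 = 1.4752
MRP = 10.06% − 0.83% = 9.23%
E(R_P) = R_f + β_P × MRP = 0.83% + 1.4752 × 9.23% = 14.45%

14.45%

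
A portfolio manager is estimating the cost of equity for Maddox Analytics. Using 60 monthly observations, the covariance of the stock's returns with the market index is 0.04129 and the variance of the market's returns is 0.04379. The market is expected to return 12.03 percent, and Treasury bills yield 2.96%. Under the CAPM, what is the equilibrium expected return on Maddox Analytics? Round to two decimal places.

11.51%

β = Cov(R_i, R_m) / Var(R_m) = 0.04129 / 0.04379 = 0.9429
MRP = 12.03% − 2.96% = 9.07%
E(R) = R_f + β × MRP = 2.96% + 0.9429 × 9.07% = 11.51%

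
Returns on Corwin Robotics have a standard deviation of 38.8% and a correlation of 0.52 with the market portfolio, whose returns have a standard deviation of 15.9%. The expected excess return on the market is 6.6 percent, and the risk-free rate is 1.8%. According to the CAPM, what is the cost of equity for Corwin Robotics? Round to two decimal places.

10.17%

β = ρ × σ_i / σ_m = 0.52 × 38.8% / 15.9% = 1.2689
E(R) = 1.8% + 1.2689 × 6.6% = 10.17%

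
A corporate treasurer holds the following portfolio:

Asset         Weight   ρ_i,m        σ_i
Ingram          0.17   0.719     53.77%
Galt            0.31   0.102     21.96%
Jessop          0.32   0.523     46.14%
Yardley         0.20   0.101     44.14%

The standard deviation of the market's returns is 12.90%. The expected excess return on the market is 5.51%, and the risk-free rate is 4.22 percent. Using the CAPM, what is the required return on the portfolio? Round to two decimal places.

β_Ingram = 0.719 × 53.77% / 12.90% = 2.9969
β_Galt = 0.102 × 21.96% / 12.90% = 0.1736
β_Jessop = 0.523 × 46.14% / 12.90% = 1.8706
β_Yardley = 0.101 × 44.14% / 12.90% = 0.3456
β_P = Σ w_i β_i = 0.17×2.9969 + 0.31×0.1736 + 0.32×1.8706 + 0.20×0.3456 = 1.2310
E(R_P) = R_f + β_P × MRP = 4.22% + 1.2310 × 5.51% = 11.00%

11.00%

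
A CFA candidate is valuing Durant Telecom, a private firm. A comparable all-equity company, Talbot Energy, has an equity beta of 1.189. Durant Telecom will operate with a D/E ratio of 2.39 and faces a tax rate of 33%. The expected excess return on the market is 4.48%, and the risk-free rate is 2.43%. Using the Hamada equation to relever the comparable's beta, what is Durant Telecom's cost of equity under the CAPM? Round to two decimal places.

16.29%

β_L = β_U × [1 + (1 − t)(D/E)] = 1.189 × [1 + (1 − 0.33) × 2.39]
    = 1.189 × [1 + 0.67 × 2.39] = 1.189 × 2.6013 = 3.0929
E(R) = R_f + β_L × MRP = 2.43% + 3.0929 × 4.48% = 16.29%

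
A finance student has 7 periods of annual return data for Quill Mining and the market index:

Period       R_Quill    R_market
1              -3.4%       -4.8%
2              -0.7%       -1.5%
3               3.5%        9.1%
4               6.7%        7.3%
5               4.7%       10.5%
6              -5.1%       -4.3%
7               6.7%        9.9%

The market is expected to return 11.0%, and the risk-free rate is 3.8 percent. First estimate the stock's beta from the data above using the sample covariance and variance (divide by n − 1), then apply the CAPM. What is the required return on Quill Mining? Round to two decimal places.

8.50%

Mean R_i = (-3.4 − 0.7 + 3.5 + 6.7 + 4.7 − 5.1 + 6.7) / 7 = 1.7714%
Mean R_m = (-4.8 − 1.5 + 9.1 + 7.3 + 10.5 − 4.3 + 9.9) / 7 = 3.7429%
Σ(R_i − R̄_i)(R_m − R̄_m) = 189.3286  ⇒  Cov = 189.3286 / 6 = 31.5548
Σ(R_m − R̄_m)² = 290.0771  ⇒  Var(R_m) = 290.0771 / 6 = 48.3462
β = Cov / Var(R_m) = 31.5548 / 48.3462 = 0.6527
MRP = 11.0% − 3.8% = 7.20%
E(R) = R_f + β × MRP = 3.8% + 0.6527 × 7.2% = 8.50%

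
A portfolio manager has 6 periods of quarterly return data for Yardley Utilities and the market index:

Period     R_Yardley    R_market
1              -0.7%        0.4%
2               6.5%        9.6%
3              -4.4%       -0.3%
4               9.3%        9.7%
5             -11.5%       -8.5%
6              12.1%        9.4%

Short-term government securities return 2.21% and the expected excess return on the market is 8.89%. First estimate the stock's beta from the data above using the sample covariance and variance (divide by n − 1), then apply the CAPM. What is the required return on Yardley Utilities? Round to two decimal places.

Mean R_i = (-0.7 + 6.5 − 4.4 + 9.3 − 11.5 + 12.1) / 6 = 1.8833%
Mean R_m = (0.4 + 9.6 − 0.3 + 9.7 − 8.5 + 9.4) / 6 = 3.3833%
Σ(R_i − R̄_i)(R_m − R̄_m) = 326.9083  ⇒  Cov = 326.9083 / 5 = 65.3817
Σ(R_m − R̄_m)² = 278.4283  ⇒  Var(R_m) = 278.4283 / 5 = 55.6857
β = Cov / Var(R_m) = 65.3817 / 55.6857 = 1.1741
E(R) = R_f + β × MRP = 2.21% + 1.1741 × 8.89% = 12.65%

12.65%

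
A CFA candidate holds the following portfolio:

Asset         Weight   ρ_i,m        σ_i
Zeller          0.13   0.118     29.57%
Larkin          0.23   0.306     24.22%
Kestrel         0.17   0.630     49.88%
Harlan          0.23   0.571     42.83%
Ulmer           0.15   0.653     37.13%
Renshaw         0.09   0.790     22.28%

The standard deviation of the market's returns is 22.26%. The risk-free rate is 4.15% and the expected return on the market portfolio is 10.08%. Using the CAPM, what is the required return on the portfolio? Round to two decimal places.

9.04%

β_Zeller = 0.118 × 29.57% / 22.26% = 0.1568
β_Larkin = 0.306 × 24.22% / 22.26% = 0.3329
β_Kestrel = 0.630 × 49.88% / 22.26% = 1.4117
β_Harlan = 0.571 × 42.83% / 22.26% = 1.0986
β_Ulmer = 0.653 × 37.13% / 22.26% = 1.0892
β_Renshaw = 0.790 × 22.28% / 22.26% = 0.7907
β_P = Σ w_i β_i = 0.13×0.1568 + 0.23×0.3329 + 0.17×1.4117 + 0.23×1.0986 + 0.15×1.0892 + 0.09×0.7907 = 0.8242
MRP = 10.08% − 4.15% = 5.93%
E(R_P) = R_f + β_P × MRP = 4.15% + 0.8242 × 5.93% = 9.04%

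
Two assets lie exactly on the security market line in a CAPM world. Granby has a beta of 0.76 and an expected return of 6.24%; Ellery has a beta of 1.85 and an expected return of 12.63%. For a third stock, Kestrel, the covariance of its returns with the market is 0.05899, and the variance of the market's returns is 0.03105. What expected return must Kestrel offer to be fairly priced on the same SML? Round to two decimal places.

MRP = (12.63% − 6.24%) / (1.85 − 0.76) = 5.8624%
R_f = 6.24% − 0.76 × 5.8624% = 1.7846%
β_Kestrel = Cov / Var(R_m) = 0.05899 / 0.03105 = 1.8998
E(R_Kestrel) = R_f + β × MRP = 1.7846% + 1.8998 × 5.8624% = 12.92%

12.92%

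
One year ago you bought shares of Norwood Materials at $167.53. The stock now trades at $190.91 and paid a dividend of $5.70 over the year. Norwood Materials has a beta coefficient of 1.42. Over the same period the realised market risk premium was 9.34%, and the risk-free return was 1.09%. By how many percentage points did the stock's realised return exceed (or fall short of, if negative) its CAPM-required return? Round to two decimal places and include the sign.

Realised HPR = (P1 + D1 − P0) / P0 = (190.91 + 5.70 − 167.53) / 167.53 = 29.08 / 167.53 = 17.3581%
CAPM required = R_f + β·MRP = 1.09% + 1.42 × 9.34% = 14.3528%
α = realised − required = 17.3581% − 14.3528% = +3.01%

+3.01%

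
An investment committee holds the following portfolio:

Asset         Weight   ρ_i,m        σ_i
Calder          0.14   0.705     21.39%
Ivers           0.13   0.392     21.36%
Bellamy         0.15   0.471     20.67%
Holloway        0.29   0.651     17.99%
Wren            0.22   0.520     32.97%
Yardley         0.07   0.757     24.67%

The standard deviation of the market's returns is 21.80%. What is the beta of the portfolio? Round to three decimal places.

β_Calder = 0.705 × 21.39% / 21.80% = 0.6917
β_Ivers = 0.392 × 21.36% / 21.80% = 0.3841
β_Bellamy = 0.471 × 20.67% / 21.80% = 0.4466
β_Holloway = 0.651 × 17.99% / 21.80% = 0.5372
β_Wren = 0.520 × 32.97% / 21.80% = 0.7864
β_Yardley = 0.757 × 24.67% / 21.80% = 0.8567
β_P = Σ w_i β_i = 0.14×0.6917 + 0.13×0.3841 + 0.15×0.4466 + 0.29×0.5372 + 0.22×0.7864 + 0.07×0.8567 = 0.6025

0.603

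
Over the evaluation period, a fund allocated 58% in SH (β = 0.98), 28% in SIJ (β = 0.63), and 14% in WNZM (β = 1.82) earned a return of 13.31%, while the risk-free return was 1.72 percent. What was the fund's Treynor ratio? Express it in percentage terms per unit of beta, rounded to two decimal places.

β_P = 0.58×0.98 + 0.28×0.63 + 0.14×1.82 = 0.9996
Treynor = (R_P − R_f) / β_P = (13.31% − 1.72%) / 0.9996 = 11.59% / 0.9996 = 11.59%

11.59%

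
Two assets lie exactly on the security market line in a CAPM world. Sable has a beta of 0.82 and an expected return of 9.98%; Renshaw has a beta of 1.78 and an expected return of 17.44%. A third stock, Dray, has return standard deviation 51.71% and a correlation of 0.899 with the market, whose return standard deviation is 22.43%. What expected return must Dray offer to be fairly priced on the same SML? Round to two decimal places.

19.71%

MRP = (17.44% − 9.98%) / (1.78 − 0.82) = 7.7708%
R_f = 9.98% − 0.82 × 7.7708% = 3.6079%
β_Dray = ρ·σ_i/σ_m = 0.899 × 51.71 / 22.43 = 2.0725
E(R_Dray) = R_f + β × MRP = 3.6079% + 2.0725 × 7.7708% = 19.71%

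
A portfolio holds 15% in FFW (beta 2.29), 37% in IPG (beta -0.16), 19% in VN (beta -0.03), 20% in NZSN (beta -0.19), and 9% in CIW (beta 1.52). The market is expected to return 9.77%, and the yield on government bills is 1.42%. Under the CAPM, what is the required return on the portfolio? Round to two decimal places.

4.57%

β_P = Σ w_i β_i = 0.15×2.29 + 0.37×-0.16 + 0.19×-0.03 + 0.20×-0.19 + 0.09×1.52 = 0.3774
MRP = 9.77% − 1.42% = 8.35%
E(R_P) = R_f + β_P × MRP = 1.42% + 0.3774 × 8.35% = 4.57%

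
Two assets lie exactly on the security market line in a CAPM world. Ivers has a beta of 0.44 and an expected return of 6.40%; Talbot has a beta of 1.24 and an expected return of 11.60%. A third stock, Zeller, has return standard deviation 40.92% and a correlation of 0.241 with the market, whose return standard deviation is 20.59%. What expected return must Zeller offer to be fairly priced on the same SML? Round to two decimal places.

6.65%

MRP = (11.60% − 6.40%) / (1.24 − 0.44) = 6.5000%
R_f = 6.40% − 0.44 × 6.5000% = 3.5400%
β_Zeller = ρ·σ_i/σ_m = 0.241 × 40.92 / 20.59 = 0.4790
E(R_Zeller) = R_f + β × MRP = 3.5400% + 0.4790 × 6.5000% = 6.65%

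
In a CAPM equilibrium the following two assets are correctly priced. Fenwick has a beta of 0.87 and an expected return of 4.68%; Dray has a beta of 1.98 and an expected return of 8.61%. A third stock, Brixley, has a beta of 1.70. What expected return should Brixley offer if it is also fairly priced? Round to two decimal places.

7.62%

MRP (SML slope) = (8.61% − 4.68%) / (1.98 − 0.87) = 3.93% / 1.11 = 3.5405%
R_f (intercept) = 4.68% − 0.87 × 3.5405% = 1.5998%
E(R_Brixley) = R_f + β × MRP = 1.5998% + 1.70 × 3.5405% = 7.62%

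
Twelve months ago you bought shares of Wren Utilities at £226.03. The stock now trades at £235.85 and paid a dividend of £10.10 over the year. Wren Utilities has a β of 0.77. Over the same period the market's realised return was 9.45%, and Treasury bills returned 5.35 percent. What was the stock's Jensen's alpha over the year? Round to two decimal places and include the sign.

Realised HPR = (P1 + D1 − P0) / P0 = (235.85 + 10.10 − 226.03) / 226.03 = 19.92 / 226.03 = 8.8130%
MRP = 9.45% − 5.35% = 4.10%
CAPM required = R_f + β·MRP = 5.35% + 0.77 × 4.10% = 8.5070%
α = realised − required = 8.8130% − 8.5070% = +0.31%

+0.31%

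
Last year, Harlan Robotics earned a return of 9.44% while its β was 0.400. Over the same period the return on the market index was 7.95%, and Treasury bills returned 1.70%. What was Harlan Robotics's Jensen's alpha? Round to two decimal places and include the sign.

Market excess return = 7.95% − 1.70% = 6.25%
CAPM benchmark = R_f + β(R_m − R_f) = 1.70% + 0.400 × 6.25% = 4.20000%
α = actual − benchmark = 9.44% − 4.20000% = +5.24%

+5.24%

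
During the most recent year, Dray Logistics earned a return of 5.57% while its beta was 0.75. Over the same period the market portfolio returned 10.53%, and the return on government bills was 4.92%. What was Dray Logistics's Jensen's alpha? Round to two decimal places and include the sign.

-3.56%

Market excess return = 10.53% − 4.92% = 5.61%
CAPM benchmark = R_f + β(R_m − R_f) = 4.92% + 0.75 × 5.61% = 9.1275%
α = actual − benchmark = 5.57% − 9.1275% = -3.56%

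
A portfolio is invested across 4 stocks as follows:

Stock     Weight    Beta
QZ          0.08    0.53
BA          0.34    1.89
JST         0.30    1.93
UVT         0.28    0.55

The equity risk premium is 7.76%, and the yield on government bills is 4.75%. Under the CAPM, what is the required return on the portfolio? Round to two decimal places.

15.75%

β_P = Σ w_i β_i = 0.08×0.53 + 0.34×1.89 + 0.30×1.93 + 0.28×0.55 = 1.4180
E(R_P) = R_f + β_P × MRP = 4.75% + 1.4180 × 7.76% = 15.75%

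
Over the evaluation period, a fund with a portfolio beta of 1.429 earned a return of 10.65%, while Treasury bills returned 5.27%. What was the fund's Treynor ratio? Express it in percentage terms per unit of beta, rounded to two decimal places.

Treynor = (R_P − R_f) / β_P = (10.65% − 5.27%) / 1.4290 = 5.38% / 1.4290 = 3.76%

3.76%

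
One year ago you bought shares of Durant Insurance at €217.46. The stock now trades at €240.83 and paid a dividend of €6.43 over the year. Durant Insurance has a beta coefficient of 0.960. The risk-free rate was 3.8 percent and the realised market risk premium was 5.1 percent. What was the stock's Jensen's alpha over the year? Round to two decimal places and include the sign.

+5.01%

Realised HPR = (P1 + D1 − P0) / P0 = (240.83 + 6.43 − 217.46) / 217.46 = 29.80 / 217.46 = 13.7037%
CAPM required = R_f + β·MRP = 3.8% + 0.960 × 5.1% = 8.6960%
α = realised − required = 13.7037% − 8.6960% = +5.01%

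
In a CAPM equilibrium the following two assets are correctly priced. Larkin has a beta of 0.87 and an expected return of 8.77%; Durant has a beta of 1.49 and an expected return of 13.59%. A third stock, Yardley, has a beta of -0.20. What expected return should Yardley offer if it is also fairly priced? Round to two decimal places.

0.45%

MRP (SML slope) = (13.59% − 8.77%) / (1.49 − 0.87) = 4.82% / 0.62 = 7.7742%
R_f (intercept) = 8.77% − 0.87 × 7.7742% = 2.0064%
E(R_Yardley) = R_f + β × MRP = 2.0064% + -0.20 × 7.7742% = 0.45%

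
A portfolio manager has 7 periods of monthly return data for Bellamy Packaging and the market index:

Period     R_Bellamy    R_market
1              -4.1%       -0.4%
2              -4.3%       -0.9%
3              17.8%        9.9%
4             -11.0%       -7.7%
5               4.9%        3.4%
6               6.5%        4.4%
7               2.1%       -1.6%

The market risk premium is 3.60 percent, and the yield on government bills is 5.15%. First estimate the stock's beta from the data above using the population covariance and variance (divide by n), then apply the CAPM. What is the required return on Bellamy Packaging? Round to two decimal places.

10.93%

Mean R_i = (-4.1 − 4.3 + 17.8 − 11.0 + 4.9 + 6.5 + 2.1) / 7 = 1.7000%
Mean R_m = (-0.4 − 0.9 + 9.9 − 7.7 + 3.4 + 4.4 − 1.6) / 7 = 1.0143%
Σ(R_i − R̄_i)(R_m − R̄_m) = 296.2600  ⇒  Cov = 296.2600 / 7 = 42.3229
Σ(R_m − R̄_m)² = 184.5486  ⇒  Var(R_m) = 184.5486 / 7 = 26.3641
β = Cov / Var(R_m) = 42.3229 / 26.3641 = 1.6053
E(R) = R_f + β × MRP = 5.15% + 1.6053 × 3.60% = 10.93%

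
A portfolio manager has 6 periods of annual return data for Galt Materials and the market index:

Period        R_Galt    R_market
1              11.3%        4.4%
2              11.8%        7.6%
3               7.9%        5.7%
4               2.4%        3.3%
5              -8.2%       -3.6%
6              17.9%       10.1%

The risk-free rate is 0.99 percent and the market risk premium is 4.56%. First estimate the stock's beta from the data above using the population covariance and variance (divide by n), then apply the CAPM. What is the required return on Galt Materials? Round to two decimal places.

Mean R_i = (11.3 + 11.8 + 7.9 + 2.4 − 8.2 + 17.9) / 6 = 7.1833%
Mean R_m = (4.4 + 7.6 + 5.7 + 3.3 − 3.6 + 10.1) / 6 = 4.5833%
Σ(R_i − R̄_i)(R_m − R̄_m) = 205.1183  ⇒  Cov = 205.1183 / 6 = 34.1864
Σ(R_m − R̄_m)² = 109.4283  ⇒  Var(R_m) = 109.4283 / 6 = 18.2381
β = Cov / Var(R_m) = 34.1864 / 18.2381 = 1.8744
E(R) = R_f + β × MRP = 0.99% + 1.8744 × 4.56% = 9.54%

9.54%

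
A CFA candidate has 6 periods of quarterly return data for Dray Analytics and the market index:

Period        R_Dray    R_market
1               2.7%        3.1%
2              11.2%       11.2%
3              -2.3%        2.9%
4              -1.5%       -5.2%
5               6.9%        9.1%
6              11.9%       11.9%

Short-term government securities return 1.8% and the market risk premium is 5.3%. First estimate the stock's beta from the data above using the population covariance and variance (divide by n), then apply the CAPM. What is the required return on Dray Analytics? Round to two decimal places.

6.28%

Mean R_i = (2.7 + 11.2 − 2.3 − 1.5 + 6.9 + 11.9) / 6 = 4.8167%
Mean R_m = (3.1 + 11.2 + 2.9 − 5.2 + 9.1 + 11.9) / 6 = 5.5000%
Σ(R_i − R̄_i)(R_m − R̄_m) = 180.3900  ⇒  Cov = 180.3900 / 6 = 30.0650
Σ(R_m − R̄_m)² = 213.4200  ⇒  Var(R_m) = 213.4200 / 6 = 35.5700
β = Cov / Var(R_m) = 30.0650 / 35.5700 = 0.8452
E(R) = R_f + β × MRP = 1.8% + 0.8452 × 5.3% = 6.28%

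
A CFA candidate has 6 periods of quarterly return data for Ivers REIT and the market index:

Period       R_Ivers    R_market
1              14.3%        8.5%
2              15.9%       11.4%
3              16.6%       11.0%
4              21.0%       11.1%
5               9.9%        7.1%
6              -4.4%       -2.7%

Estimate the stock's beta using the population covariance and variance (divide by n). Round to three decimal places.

Mean R_i = (14.3 + 15.9 + 16.6 + 21.0 + 9.9 − 4.4) / 6 = 12.2167%
Mean R_m = (8.5 + 11.4 + 11.0 + 11.1 + 7.1 − 2.7) / 6 = 7.7333%
Σ(R_i − R̄_i)(R_m − R̄_m) = 233.8267  ⇒  Cov = 233.8267 / 6 = 38.9711
Σ(R_m − R̄_m)² = 145.2933  ⇒  Var(R_m) = 145.2933 / 6 = 24.2156
β = Cov / Var(R_m) = 38.9711 / 24.2156 = 1.6093

1.609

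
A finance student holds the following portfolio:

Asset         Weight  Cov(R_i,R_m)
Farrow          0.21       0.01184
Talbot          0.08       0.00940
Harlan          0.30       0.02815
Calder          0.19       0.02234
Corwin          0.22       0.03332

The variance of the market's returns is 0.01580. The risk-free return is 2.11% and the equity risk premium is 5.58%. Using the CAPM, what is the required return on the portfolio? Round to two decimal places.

10.32%

β_Farrow = 0.01184 / 0.01580 = 0.7494
β_Talbot = 0.00940 / 0.01580 = 0.5949
β_Harlan = 0.02815 / 0.01580 = 1.7816
β_Calder = 0.02234 / 0.01580 = 1.4139
β_Corwin = 0.03332 / 0.01580 = 2.1089
β_P = Σ w_i β_i = 0.21×0.7494 + 0.08×0.5949 + 0.30×1.7816 + 0.19×1.4139 + 0.22×2.1089 = 1.4720
E(R_P) = R_f + β_P × MRP = 2.11% + 1.4720 × 5.58% = 10.32%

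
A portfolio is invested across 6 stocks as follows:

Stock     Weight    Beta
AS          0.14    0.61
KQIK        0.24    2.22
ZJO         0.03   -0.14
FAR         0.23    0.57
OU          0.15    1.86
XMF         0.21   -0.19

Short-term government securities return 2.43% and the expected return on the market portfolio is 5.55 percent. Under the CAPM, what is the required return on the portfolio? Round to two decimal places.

β_P = Σ w_i β_i = 0.14×0.61 + 0.24×2.22 + 0.03×-0.14 + 0.23×0.57 + 0.15×1.86 + 0.21×-0.19 = 0.9842
MRP = 5.55% − 2.43% = 3.12%
E(R_P) = R_f + β_P × MRP = 2.43% + 0.9842 × 3.12% = 5.50%

5.50%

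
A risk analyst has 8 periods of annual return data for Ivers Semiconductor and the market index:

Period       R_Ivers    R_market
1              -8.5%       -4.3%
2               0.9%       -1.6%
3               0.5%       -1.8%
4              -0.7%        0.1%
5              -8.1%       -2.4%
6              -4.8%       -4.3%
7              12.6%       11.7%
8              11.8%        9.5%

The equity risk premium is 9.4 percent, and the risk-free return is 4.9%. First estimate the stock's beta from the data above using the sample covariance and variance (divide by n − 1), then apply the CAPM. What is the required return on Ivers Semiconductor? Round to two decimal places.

16.42%

Mean R_i = (-8.5 + 0.9 + 0.5 − 0.7 − 8.1 − 4.8 + 12.6 + 11.8) / 8 = 0.4625%
Mean R_m = (-4.3 − 1.6 − 1.8 + 0.1 − 2.4 − 4.3 + 11.7 + 9.5) / 8 = 0.8625%
Σ(R_i − R̄_i)(R_m − R̄_m) = 330.5488  ⇒  Cov = 330.5488 / 7 = 47.2213
Σ(R_m − R̄_m)² = 269.7388  ⇒  Var(R_m) = 269.7388 / 7 = 38.5341
β = Cov / Var(R_m) = 47.2213 / 38.5341 = 1.2254
E(R) = R_f + β × MRP = 4.9% + 1.2254 × 9.4% = 16.42%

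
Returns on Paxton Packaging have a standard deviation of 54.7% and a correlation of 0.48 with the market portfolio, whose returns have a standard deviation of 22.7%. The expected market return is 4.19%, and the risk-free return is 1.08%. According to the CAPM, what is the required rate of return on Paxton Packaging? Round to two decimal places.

4.68%

β = ρ × σ_i / σ_m = 0.48 × 54.7% / 22.7% = 1.1567
MRP = 4.19% − 1.08% = 3.11%
E(R) = 1.08% + 1.1567 × 3.11% = 4.68%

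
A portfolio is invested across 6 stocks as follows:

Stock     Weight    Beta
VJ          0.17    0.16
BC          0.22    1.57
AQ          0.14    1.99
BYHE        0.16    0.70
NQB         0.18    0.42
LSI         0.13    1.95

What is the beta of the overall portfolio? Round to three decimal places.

β_P = Σ w_i β_i = 0.17×0.16 + 0.22×1.57 + 0.14×1.99 + 0.16×0.70 + 0.18×0.42 + 0.13×1.95 = 1.0923

1.092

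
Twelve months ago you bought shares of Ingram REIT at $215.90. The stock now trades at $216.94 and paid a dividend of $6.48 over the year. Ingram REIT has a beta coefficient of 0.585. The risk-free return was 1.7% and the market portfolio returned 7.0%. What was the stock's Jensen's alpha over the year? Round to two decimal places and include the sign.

-1.32%

Realised HPR = (P1 + D1 − P0) / P0 = (216.94 + 6.48 − 215.90) / 215.90 = 7.52 / 215.90 = 3.4831%
MRP = 7.0% − 1.7% = 5.30%
CAPM required = R_f + β·MRP = 1.7% + 0.585 × 5.3% = 4.8005%
α = realised − required = 3.4831% − 4.8005% = -1.32%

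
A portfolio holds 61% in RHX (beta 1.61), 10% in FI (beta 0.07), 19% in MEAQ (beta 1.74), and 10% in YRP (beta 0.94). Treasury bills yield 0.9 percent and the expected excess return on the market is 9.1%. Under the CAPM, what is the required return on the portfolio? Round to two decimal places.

β_P = Σ w_i β_i = 0.61×1.61 + 0.10×0.07 + 0.19×1.74 + 0.10×0.94 = 1.4137
E(R_P) = R_f + β_P × MRP = 0.9% + 1.4137 × 9.1% = 13.76%

13.76%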